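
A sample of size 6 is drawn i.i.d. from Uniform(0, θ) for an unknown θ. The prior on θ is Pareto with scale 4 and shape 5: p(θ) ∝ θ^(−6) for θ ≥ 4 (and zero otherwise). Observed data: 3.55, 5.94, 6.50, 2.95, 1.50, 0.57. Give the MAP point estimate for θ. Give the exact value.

The Uniform(0, θ) likelihood is θ^(−n) for θ ≥ max(xᵢ), zero otherwise. Here max(xᵢ) = 6.50.
Posterior ∝ θ^(−6) · θ^(−6) = θ^(−12) on θ ≥ max(4, 6.50) = 6.50.
This density is strictly decreasing in θ, so the posterior mode lies at the lower boundary of the support.

θ̂_MAP = 6.50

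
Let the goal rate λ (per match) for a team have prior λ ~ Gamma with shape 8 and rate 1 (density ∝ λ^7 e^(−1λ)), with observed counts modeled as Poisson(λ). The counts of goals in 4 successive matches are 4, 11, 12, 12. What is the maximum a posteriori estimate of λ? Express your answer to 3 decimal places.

Σxᵢ = 4+11+12+12 = 39, with n = 4.
Posterior ∝ λ^7e^(−1λ) · λ^39e^(−4λ) = λ^46e^(−5λ), i.e. Gamma(shape=47, rate=5).
The mode of a Gamma(a, b) with a ≥ 1 (shape–rate) is (a−1)/b = 46/5 ≈ 9.200.

λ̂_MAP = 9.200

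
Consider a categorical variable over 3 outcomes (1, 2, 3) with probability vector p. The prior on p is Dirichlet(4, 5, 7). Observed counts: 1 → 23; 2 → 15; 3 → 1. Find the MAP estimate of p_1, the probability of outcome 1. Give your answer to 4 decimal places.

MAP estimate: 0.5000

The posterior is Dirichlet(αᵢ + nᵢ) = Dirichlet(27, 20, 8).
For a Dirichlet(a₁,…,a_K) with all aᵢ > 1, the mode has j-th component (aⱼ − 1)/(Σaᵢ − K).
Here Σaᵢ = 55 and K = 3, so p_1 = (27 − 1)/(55 − 3) = 26/52 ≈ 0.5000.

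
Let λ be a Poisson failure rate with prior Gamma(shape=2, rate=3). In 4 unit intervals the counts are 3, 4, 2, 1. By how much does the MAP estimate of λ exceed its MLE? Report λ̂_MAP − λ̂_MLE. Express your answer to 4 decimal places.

Σxᵢ = 10. Posterior is Gamma(12, 7); MAP = (12−1)/7 = 11/7 ≈ 1.57143.
MLE = x̄ = 10/4 ≈ 2.50000.
Difference = 11/7 − 10/4 = -13/14 ≈ -0.9286.

MAP − MLE = -0.9286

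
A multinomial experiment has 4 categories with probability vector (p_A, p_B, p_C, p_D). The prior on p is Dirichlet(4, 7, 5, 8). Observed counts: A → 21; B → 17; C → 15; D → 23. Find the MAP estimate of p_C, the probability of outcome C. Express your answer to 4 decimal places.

The posterior is Dirichlet(αᵢ + nᵢ) = Dirichlet(25, 24, 20, 31).
For a Dirichlet(a₁,…,a_K) with all aᵢ > 1, the mode has j-th component (aⱼ − 1)/(Σaᵢ − K).
Here Σaᵢ = 100 and K = 4, so p_C = (20 − 1)/(100 − 4) = 19/96 ≈ 0.1979.

MAP estimate of p_C = 0.1979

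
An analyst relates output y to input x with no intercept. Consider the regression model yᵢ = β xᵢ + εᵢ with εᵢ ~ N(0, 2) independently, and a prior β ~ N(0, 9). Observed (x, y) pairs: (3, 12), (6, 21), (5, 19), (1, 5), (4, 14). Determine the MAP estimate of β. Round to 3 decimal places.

log p(β | y) = −Σ(yᵢ − βxᵢ)²/(2·2) − β²/(2·9) + const.
Setting the derivative to zero: Σxᵢ(yᵢ − βxᵢ)/2 − β/9 = 0, so β = Σxᵢyᵢ / (Σxᵢ² + σ²/τ²).
Σxᵢyᵢ = 3·12 + 6·21 + 5·19 + 1·5 + 4·14 = 318; Σxᵢ² = 87; σ²/τ² = 2/9.
β̂_MAP = 318 / (87 + 2/9) = 318/(785/9) = 2862/785 ≈ 3.646.

β̂_MAP = 3.646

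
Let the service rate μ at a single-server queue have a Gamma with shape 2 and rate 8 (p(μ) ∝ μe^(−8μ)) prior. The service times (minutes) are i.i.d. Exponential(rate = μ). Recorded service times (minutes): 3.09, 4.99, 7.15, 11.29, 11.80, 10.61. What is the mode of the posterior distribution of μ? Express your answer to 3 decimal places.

μ̂_MAP = 0.123

The Exponential(rate=μ) likelihood is ∝ μ^n e^(−μΣtᵢ). Here n = 6 and Σtᵢ = 3.09 + 4.99 + 7.15 + 11.29 + 11.80 + 10.61 = 48.93.
Posterior ∝ μe^(−8μ) · μ^6e^(−48.93μ) = μ^7e^(−56.93μ), i.e. Gamma(8, 56.93).
Mode = (a−1)/b = 7/56.93 ≈ 0.123.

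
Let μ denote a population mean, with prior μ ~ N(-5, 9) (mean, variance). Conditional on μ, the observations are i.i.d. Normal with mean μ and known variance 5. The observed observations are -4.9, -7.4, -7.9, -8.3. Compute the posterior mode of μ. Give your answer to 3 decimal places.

μ̂_MAP = -6.866

n = 4; x̄ = ((-4.9) + (-7.4) + (-7.9) + (-8.3))/4 = -28.5/4 = -7.125.
For a Normal prior and Normal likelihood with known variance, the posterior is Normal; its mode equals its mean, the precision-weighted average.
Prior precision 1/σ₀² = 1/9; data precision n/σ² = 4/5 = 0.8.
μ̂ = ((1/9)·(-5) + 0.8·(-7.125)) / (1/9 + 0.8) = (-563/90)/(41/45) = -563/82 ≈ -6.866.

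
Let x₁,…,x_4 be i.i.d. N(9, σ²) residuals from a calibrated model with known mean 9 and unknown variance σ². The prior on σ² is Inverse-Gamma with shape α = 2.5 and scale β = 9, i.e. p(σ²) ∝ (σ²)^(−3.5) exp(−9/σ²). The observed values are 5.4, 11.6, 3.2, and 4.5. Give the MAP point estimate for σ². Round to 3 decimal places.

Sum of squared deviations about the known mean: SS = (5.4−9)² + (11.6−9)² + (3.2−9)² + (4.5−9)² = 73.61.
The Normal likelihood contributes (σ²)^(−n/2) exp(−SS/(2σ²)), so the posterior is Inverse-Gamma(α + n/2, β + SS/2) = Inverse-Gamma(4.5, 45.805).
The mode of Inverse-Gamma(a, b) is b/(a+1) = 45.805/5.5 ≈ 8.328.

σ̂²_MAP = 8.328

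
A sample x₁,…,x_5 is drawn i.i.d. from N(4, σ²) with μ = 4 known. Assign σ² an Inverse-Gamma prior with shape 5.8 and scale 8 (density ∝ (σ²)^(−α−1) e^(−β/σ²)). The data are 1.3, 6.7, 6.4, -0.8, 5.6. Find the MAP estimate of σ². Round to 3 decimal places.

Sum of squared deviations about the known mean: SS = (1.3−4)² + (6.7−4)² + (6.4−4)² + (-0.8−4)² + (5.6−4)² = 45.94.
The Normal likelihood contributes (σ²)^(−n/2) exp(−SS/(2σ²)), so the posterior is Inverse-Gamma(α + n/2, β + SS/2) = Inverse-Gamma(8.3, 30.97).
The mode of Inverse-Gamma(a, b) is b/(a+1) = 30.97/9.3 ≈ 3.330.

σ̂²_MAP = 3.330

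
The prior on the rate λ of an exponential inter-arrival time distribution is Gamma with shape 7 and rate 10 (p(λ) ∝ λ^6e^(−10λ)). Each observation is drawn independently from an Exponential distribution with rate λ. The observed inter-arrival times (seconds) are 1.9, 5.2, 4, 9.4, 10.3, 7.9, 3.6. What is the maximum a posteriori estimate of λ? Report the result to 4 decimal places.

λ̂_MAP = 0.2486

The Exponential(rate=λ) likelihood is ∝ λ^n e^(−λΣtᵢ). Here n = 7 and Σtᵢ = 1.9 + 5.2 + 4 + 9.4 + 10.3 + 7.9 + 3.6 = 42.3.
Posterior ∝ λ^6e^(−10λ) · λ^7e^(−42.3λ) = λ^13e^(−52.3λ), i.e. Gamma(14, 52.3).
Mode = (a−1)/b = 13/52.3 ≈ 0.2486.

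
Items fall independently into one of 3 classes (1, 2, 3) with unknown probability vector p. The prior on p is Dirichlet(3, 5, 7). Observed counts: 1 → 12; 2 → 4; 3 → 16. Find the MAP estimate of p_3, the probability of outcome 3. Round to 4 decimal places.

The posterior is Dirichlet(αᵢ + nᵢ) = Dirichlet(15, 9, 23).
For a Dirichlet(a₁,…,a_K) with all aᵢ > 1, the mode has j-th component (aⱼ − 1)/(Σaᵢ − K).
Here Σaᵢ = 47 and K = 3, so p_3 = (23 − 1)/(47 − 3) = 22/44 ≈ 0.5000.

MAP estimate: 0.5000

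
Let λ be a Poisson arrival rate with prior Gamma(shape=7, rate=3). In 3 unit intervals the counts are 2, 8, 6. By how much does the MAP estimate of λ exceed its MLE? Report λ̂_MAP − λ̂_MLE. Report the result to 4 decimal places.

Σxᵢ = 16. Posterior is Gamma(23, 6); MAP = (23−1)/6 = 22/6 ≈ 3.66667.
MLE = x̄ = 16/3 ≈ 5.33333.
Difference = 22/6 − 16/3 = -5/3 ≈ -1.6667.

MAP − MLE = -1.6667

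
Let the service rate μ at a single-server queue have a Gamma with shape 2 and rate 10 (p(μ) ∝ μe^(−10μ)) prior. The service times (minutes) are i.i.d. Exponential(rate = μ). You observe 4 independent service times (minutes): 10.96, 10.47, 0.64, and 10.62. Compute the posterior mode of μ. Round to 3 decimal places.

μ̂_MAP = 0.117

The Exponential(rate=μ) likelihood is ∝ μ^n e^(−μΣtᵢ). Here n = 4 and Σtᵢ = 10.96 + 10.47 + 0.64 + 10.62 = 32.69.
Posterior ∝ μe^(−10μ) · μ^4e^(−32.69μ) = μ^5e^(−42.69μ), i.e. Gamma(6, 42.69).
Mode = (a−1)/b = 5/42.69 ≈ 0.117.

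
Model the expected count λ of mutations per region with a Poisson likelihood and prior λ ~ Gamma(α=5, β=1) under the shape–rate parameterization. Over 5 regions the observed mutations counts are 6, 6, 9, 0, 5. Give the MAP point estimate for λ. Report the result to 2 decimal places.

Σxᵢ = 6+6+9+0+5 = 26, with n = 5.
Posterior ∝ λ^4e^(−1λ) · λ^26e^(−5λ) = λ^30e^(−6λ), i.e. Gamma(shape=31, rate=6).
The mode of a Gamma(a, b) with a ≥ 1 (shape–rate) is (a−1)/b = 30/6 ≈ 5.00.

λ̂_MAP = 5.00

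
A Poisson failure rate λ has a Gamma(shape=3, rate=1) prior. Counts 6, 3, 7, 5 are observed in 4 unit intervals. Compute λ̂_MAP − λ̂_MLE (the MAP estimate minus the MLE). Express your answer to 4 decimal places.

Σxᵢ = 21. Posterior is Gamma(24, 5); MAP = (24−1)/5 = 23/5 ≈ 4.60000.
MLE = x̄ = 21/4 ≈ 5.25000.
Difference = 23/5 − 21/4 = -13/20 ≈ -0.6500.

MAP − MLE = -0.6500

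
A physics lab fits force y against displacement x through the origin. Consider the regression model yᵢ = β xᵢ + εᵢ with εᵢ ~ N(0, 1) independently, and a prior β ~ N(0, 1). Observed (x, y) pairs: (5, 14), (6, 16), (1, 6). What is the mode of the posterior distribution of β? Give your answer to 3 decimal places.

β̂_MAP = 2.730

log p(β | y) = −Σ(yᵢ − βxᵢ)²/(2·1) − β²/(2·1) + const.
Setting the derivative to zero: Σxᵢ(yᵢ − βxᵢ)/1 − β/1 = 0, so β = Σxᵢyᵢ / (Σxᵢ² + σ²/τ²).
Σxᵢyᵢ = 5·14 + 6·16 + 1·6 = 172; Σxᵢ² = 62; σ²/τ² = 1.
β̂_MAP = 172 / (62 + 1) = 172/63 ≈ 2.730.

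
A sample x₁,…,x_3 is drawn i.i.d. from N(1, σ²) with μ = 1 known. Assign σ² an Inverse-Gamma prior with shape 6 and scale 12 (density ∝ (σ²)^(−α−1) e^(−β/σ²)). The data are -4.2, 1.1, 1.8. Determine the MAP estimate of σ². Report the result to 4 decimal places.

Sum of squared deviations about the known mean: SS = (-4.2−1)² + (1.1−1)² + (1.8−1)² = 27.69.
The Normal likelihood contributes (σ²)^(−n/2) exp(−SS/(2σ²)), so the posterior is Inverse-Gamma(α + n/2, β + SS/2) = Inverse-Gamma(7.5, 25.845).
The mode of Inverse-Gamma(a, b) is b/(a+1) = 25.845/8.5 ≈ 3.0406.

σ̂²_MAP = 3.0406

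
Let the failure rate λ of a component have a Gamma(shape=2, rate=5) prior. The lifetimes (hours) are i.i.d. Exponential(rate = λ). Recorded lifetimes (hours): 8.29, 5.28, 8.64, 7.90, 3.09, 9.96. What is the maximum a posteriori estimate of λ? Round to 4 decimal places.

λ̂_MAP = 0.1453

The Exponential(rate=λ) likelihood is ∝ λ^n e^(−λΣtᵢ). Here n = 6 and Σtᵢ = 8.29 + 5.28 + 8.64 + 7.90 + 3.09 + 9.96 = 43.16.
Posterior ∝ λe^(−5λ) · λ^6e^(−43.16λ) = λ^7e^(−48.16λ), i.e. Gamma(8, 48.16).
Mode = (a−1)/b = 7/48.16 ≈ 0.1453.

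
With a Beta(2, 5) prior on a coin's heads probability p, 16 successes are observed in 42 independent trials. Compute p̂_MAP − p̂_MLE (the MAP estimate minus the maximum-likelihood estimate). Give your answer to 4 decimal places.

MAP − MLE = -0.0193

Posterior is Beta(18, 31); MAP = (18−1)/(49−2) = 17/47 ≈ 0.36170.
MLE ignores the prior: p̂_MLE = k/n = 16/42 ≈ 0.38095.
Difference = 17/47 − 16/42 = -19/987 ≈ -0.0193.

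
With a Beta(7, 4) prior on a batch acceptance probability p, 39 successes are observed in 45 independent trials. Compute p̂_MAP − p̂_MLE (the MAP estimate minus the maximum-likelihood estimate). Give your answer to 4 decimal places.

MAP − MLE = -0.0333

Posterior is Beta(46, 10); MAP = (46−1)/(56−2) = 45/54 ≈ 0.83333.
MLE ignores the prior: p̂_MLE = k/n = 39/45 ≈ 0.86667.
Difference = 45/54 − 39/45 = -1/30 ≈ -0.0333.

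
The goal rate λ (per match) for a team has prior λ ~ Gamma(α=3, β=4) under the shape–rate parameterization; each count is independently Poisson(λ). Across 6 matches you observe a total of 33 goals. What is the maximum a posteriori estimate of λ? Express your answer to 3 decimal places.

Σxᵢ = 33, n = 6.
Posterior ∝ λ^2e^(−4λ) · λ^33e^(−6λ) = λ^35e^(−10λ), i.e. Gamma(shape=36, rate=10).
The mode of a Gamma(a, b) with a ≥ 1 (shape–rate) is (a−1)/b = 35/10 ≈ 3.500.

λ̂_MAP = 3.500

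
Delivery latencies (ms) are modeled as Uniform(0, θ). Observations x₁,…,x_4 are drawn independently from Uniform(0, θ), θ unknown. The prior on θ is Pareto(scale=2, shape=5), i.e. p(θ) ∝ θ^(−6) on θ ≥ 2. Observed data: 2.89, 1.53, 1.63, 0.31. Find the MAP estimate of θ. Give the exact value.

θ̂_MAP = 2.89

The Uniform(0, θ) likelihood is θ^(−n) for θ ≥ max(xᵢ), zero otherwise. Here max(xᵢ) = 2.89.
Posterior ∝ θ^(−6) · θ^(−4) = θ^(−10) on θ ≥ max(2, 2.89) = 2.89.
This density is strictly decreasing in θ, so the posterior mode lies at the lower boundary of the support.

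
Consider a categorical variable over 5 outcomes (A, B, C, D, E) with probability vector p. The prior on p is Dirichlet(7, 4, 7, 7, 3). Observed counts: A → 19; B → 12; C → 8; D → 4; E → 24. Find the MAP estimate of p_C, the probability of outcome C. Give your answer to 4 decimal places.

MAP estimate of p_C = 0.1556

The posterior is Dirichlet(αᵢ + nᵢ) = Dirichlet(26, 16, 15, 11, 27).
For a Dirichlet(a₁,…,a_K) with all aᵢ > 1, the mode has j-th component (aⱼ − 1)/(Σaᵢ − K).
Here Σaᵢ = 95 and K = 5, so p_C = (15 − 1)/(95 − 5) = 14/90 ≈ 0.1556.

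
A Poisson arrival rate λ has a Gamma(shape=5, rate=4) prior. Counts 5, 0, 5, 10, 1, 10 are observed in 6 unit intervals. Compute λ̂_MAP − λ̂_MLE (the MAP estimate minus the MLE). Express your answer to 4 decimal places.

MAP − MLE = -1.6667

Σxᵢ = 31. Posterior is Gamma(36, 10); MAP = (36−1)/10 = 35/10 ≈ 3.50000.
MLE = x̄ = 31/6 ≈ 5.16667.
Difference = 35/10 − 31/6 = -5/3 ≈ -1.6667.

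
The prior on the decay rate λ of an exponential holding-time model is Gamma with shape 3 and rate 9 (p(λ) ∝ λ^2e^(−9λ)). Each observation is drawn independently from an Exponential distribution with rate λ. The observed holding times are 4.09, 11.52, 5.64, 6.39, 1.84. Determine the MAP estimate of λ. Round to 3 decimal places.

λ̂_MAP = 0.182

The Exponential(rate=λ) likelihood is ∝ λ^n e^(−λΣtᵢ). Here n = 5 and Σtᵢ = 4.09 + 11.52 + 5.64 + 6.39 + 1.84 = 29.48.
Posterior ∝ λ^2e^(−9λ) · λ^5e^(−29.48λ) = λ^7e^(−38.48λ), i.e. Gamma(8, 38.48).
Mode = (a−1)/b = 7/38.48 ≈ 0.182.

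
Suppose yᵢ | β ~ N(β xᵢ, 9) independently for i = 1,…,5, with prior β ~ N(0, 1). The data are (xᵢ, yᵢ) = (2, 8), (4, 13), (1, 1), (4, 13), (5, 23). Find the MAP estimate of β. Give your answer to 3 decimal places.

log p(β | y) = −Σ(yᵢ − βxᵢ)²/(2·9) − β²/(2·1) + const.
Setting the derivative to zero: Σxᵢ(yᵢ − βxᵢ)/9 − β/1 = 0, so β = Σxᵢyᵢ / (Σxᵢ² + σ²/τ²).
Σxᵢyᵢ = 2·8 + 4·13 + 1·1 + 4·13 + 5·23 = 236; Σxᵢ² = 62; σ²/τ² = 9.
β̂_MAP = 236 / (62 + 9) = 236/71 ≈ 3.324.

β̂_MAP = 3.324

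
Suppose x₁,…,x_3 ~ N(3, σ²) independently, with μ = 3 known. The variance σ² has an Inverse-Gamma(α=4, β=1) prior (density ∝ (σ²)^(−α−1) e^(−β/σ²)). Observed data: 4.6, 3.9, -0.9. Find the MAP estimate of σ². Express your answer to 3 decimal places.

Sum of squared deviations about the known mean: SS = (4.6−3)² + (3.9−3)² + (-0.9−3)² = 18.58.
The Normal likelihood contributes (σ²)^(−n/2) exp(−SS/(2σ²)), so the posterior is Inverse-Gamma(α + n/2, β + SS/2) = Inverse-Gamma(5.5, 10.29).
The mode of Inverse-Gamma(a, b) is b/(a+1) = 10.29/6.5 ≈ 1.583.

σ̂²_MAP = 1.583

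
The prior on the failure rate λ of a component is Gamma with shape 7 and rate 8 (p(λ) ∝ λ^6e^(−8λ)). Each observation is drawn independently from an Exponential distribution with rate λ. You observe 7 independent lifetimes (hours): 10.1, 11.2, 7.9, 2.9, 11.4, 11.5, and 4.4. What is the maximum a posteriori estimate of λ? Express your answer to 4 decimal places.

λ̂_MAP = 0.1929

The Exponential(rate=λ) likelihood is ∝ λ^n e^(−λΣtᵢ). Here n = 7 and Σtᵢ = 10.1 + 11.2 + 7.9 + 2.9 + 11.4 + 11.5 + 4.4 = 59.4.
Posterior ∝ λ^6e^(−8λ) · λ^7e^(−59.4λ) = λ^13e^(−67.4λ), i.e. Gamma(14, 67.4).
Mode = (a−1)/b = 13/67.4 ≈ 0.1929.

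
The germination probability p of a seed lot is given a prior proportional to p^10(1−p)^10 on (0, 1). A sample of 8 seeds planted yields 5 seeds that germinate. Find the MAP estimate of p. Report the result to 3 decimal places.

The prior density ∝ p^10(1−p)^10 is the kernel of Beta(11, 11).
Data: 5 successes in 8 trials. The binomial likelihood contributes p^5(1−p)^3, so the posterior is Beta(11+5, 11+3) = Beta(16, 14).
For Beta(a, b) with a, b > 1 the mode is (a−1)/(a+b−2) = 15/28 ≈ 0.536.

p̂_MAP = 0.536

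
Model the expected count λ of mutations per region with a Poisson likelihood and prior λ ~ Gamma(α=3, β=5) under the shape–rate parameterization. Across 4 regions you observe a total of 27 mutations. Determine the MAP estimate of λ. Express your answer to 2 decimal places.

Σxᵢ = 27, n = 4.
Posterior ∝ λ^2e^(−5λ) · λ^27e^(−4λ) = λ^29e^(−9λ), i.e. Gamma(shape=30, rate=9).
The mode of a Gamma(a, b) with a ≥ 1 (shape–rate) is (a−1)/b = 29/9 ≈ 3.22.

λ̂_MAP = 3.22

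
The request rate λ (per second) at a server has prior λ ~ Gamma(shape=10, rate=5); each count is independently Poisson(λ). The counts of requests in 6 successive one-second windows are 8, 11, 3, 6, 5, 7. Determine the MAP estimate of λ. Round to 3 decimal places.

Σxᵢ = 8+11+3+6+5+7 = 40, with n = 6.
Posterior ∝ λ^9e^(−5λ) · λ^40e^(−6λ) = λ^49e^(−11λ), i.e. Gamma(shape=50, rate=11).
The mode of a Gamma(a, b) with a ≥ 1 (shape–rate) is (a−1)/b = 49/11 ≈ 4.455.

λ̂_MAP = 4.455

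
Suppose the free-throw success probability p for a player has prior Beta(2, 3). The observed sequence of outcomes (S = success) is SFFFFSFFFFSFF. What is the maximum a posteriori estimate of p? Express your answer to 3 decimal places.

Prior: Beta(2, 3).
Data: 3 successes in 13 trials (from the sequence). The binomial likelihood contributes p^3(1−p)^10, so the posterior is Beta(2+3, 3+10) = Beta(5, 13).
For Beta(a, b) with a, b > 1 the mode is (a−1)/(a+b−2) = 4/16 ≈ 0.250.

p̂_MAP = 0.250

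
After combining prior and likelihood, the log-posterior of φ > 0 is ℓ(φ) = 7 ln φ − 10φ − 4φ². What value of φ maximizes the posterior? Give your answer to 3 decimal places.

φ̂_MAP = 0.500

ℓ'(φ) = 7/φ − 10 − 8φ. Setting this to zero and multiplying by φ: 8φ² + 10φ − 7 = 0.
φ = (−10 + √(10² + 4·8·7)) / (2·8) = (−10 + √324) / 16 = (−10 + 18)/16 = 1/2.
ℓ''(φ) = −7/φ² − 8 < 0, confirming a maximum.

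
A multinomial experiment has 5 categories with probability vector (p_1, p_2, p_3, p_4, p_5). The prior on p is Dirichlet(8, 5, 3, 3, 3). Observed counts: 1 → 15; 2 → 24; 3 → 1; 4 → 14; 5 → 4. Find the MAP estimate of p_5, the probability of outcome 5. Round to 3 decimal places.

MAP estimate: 0.080

The posterior is Dirichlet(αᵢ + nᵢ) = Dirichlet(23, 29, 4, 17, 7).
For a Dirichlet(a₁,…,a_K) with all aᵢ > 1, the mode has j-th component (aⱼ − 1)/(Σaᵢ − K).
Here Σaᵢ = 80 and K = 5, so p_5 = (7 − 1)/(80 − 5) = 6/75 ≈ 0.080.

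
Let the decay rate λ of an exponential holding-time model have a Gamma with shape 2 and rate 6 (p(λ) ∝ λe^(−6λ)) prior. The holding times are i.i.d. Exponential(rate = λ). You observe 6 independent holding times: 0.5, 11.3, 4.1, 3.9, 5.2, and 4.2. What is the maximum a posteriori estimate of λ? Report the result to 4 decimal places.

The Exponential(rate=λ) likelihood is ∝ λ^n e^(−λΣtᵢ). Here n = 6 and Σtᵢ = 0.5 + 11.3 + 4.1 + 3.9 + 5.2 + 4.2 = 29.2.
Posterior ∝ λe^(−6λ) · λ^6e^(−29.2λ) = λ^7e^(−35.2λ), i.e. Gamma(8, 35.2).
Mode = (a−1)/b = 7/35.2 ≈ 0.1989.

λ̂_MAP = 0.1989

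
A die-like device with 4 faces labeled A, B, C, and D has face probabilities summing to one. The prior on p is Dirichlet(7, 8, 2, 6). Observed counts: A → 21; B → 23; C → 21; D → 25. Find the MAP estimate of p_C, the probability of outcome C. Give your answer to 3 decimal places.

MAP estimate of p_C = 0.202

The posterior is Dirichlet(αᵢ + nᵢ) = Dirichlet(28, 31, 23, 31).
For a Dirichlet(a₁,…,a_K) with all aᵢ > 1, the mode has j-th component (aⱼ − 1)/(Σaᵢ − K).
Here Σaᵢ = 113 and K = 4, so p_C = (23 − 1)/(113 − 4) = 22/109 ≈ 0.202.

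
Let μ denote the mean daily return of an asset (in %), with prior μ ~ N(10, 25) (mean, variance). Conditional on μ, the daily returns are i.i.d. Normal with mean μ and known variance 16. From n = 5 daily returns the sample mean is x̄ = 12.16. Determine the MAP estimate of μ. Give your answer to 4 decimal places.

n = 5, x̄ = 12.16.
For a Normal prior and Normal likelihood with known variance, the posterior is Normal; its mode equals its mean, the precision-weighted average.
Prior precision 1/σ₀² = 1/25 = 0.04; data precision n/σ² = 5/16 = 0.3125.
μ̂ = (0.04·10 + 0.3125·12.16) / (0.04 + 0.3125) = 4.2/0.3525 = 560/47 ≈ 11.9149.

μ̂_MAP = 11.9149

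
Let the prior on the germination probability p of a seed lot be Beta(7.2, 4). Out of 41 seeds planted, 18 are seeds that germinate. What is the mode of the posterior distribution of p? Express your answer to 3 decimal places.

Prior: Beta(7.2, 4).
Data: 18 successes in 41 trials. The binomial likelihood contributes p^18(1−p)^23, so the posterior is Beta(7.2+18, 4+23) = Beta(25.2, 27).
For Beta(a, b) with a, b > 1 the mode is (a−1)/(a+b−2) = 24.2/50.2 ≈ 0.482.

p̂_MAP = 0.482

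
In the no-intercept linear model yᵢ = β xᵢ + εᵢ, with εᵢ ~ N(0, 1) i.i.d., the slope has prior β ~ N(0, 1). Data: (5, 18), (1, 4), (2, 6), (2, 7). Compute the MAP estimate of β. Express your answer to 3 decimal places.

β̂_MAP = 3.429

log p(β | y) = −Σ(yᵢ − βxᵢ)²/(2·1) − β²/(2·1) + const.
Setting the derivative to zero: Σxᵢ(yᵢ − βxᵢ)/1 − β/1 = 0, so β = Σxᵢyᵢ / (Σxᵢ² + σ²/τ²).
Σxᵢyᵢ = 5·18 + 1·4 + 2·6 + 2·7 = 120; Σxᵢ² = 34; σ²/τ² = 1.
β̂_MAP = 120 / (34 + 1) = 120/35 ≈ 3.429.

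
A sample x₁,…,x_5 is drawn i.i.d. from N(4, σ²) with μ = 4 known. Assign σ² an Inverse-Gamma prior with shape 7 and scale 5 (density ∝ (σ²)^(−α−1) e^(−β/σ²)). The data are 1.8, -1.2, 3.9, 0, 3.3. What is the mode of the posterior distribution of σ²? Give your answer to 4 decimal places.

Sum of squared deviations about the known mean: SS = (1.8−4)² + (-1.2−4)² + (3.9−4)² + (0−4)² + (3.3−4)² = 48.38.
The Normal likelihood contributes (σ²)^(−n/2) exp(−SS/(2σ²)), so the posterior is Inverse-Gamma(α + n/2, β + SS/2) = Inverse-Gamma(9.5, 29.19).
The mode of Inverse-Gamma(a, b) is b/(a+1) = 29.19/10.5 ≈ 2.7800.

σ̂²_MAP = 2.7800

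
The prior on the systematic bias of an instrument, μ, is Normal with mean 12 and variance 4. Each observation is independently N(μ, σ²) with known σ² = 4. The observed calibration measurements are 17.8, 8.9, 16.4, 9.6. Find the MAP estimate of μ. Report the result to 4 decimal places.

n = 4; x̄ = (17.8 + 8.9 + 16.4 + 9.6)/4 = 52.7/4 = 13.175.
For a Normal prior and Normal likelihood with known variance, the posterior is Normal; its mode equals its mean, the precision-weighted average.
Prior precision 1/σ₀² = 1/4 = 0.25; data precision n/σ² = 4/4 = 1.
μ̂ = (0.25·12 + 1·13.175) / (0.25 + 1) = 16.175/1.25 = 12.9400.

μ̂_MAP = 12.9400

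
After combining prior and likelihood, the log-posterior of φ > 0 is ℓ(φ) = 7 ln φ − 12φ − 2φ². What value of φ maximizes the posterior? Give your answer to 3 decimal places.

ℓ'(φ) = 7/φ − 12 − 4φ. Setting this to zero and multiplying by φ: 4φ² + 12φ − 7 = 0.
φ = (−12 + √(12² + 4·4·7)) / (2·4) = (−12 + √256) / 8 = (−12 + 16)/8 = 1/2.
ℓ''(φ) = −7/φ² − 4 < 0, confirming a maximum.

φ̂_MAP = 0.500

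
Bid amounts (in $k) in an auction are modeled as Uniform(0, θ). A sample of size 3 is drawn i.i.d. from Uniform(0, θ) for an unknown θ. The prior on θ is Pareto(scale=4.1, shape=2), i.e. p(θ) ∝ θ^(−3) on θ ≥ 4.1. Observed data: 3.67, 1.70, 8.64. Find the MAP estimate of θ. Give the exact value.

The Uniform(0, θ) likelihood is θ^(−n) for θ ≥ max(xᵢ), zero otherwise. Here max(xᵢ) = 8.64.
Posterior ∝ θ^(−3) · θ^(−3) = θ^(−6) on θ ≥ max(4.1, 8.64) = 8.64.
This density is strictly decreasing in θ, so the posterior mode lies at the lower boundary of the support.

θ̂_MAP = 8.64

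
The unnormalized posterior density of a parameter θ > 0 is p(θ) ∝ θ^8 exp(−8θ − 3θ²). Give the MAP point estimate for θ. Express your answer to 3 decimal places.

θ̂_MAP = 0.667

ℓ'(θ) = 8/θ − 8 − 6θ. Setting this to zero and multiplying by θ: 6θ² + 8θ − 8 = 0.
θ = (−8 + √(8² + 4·6·8)) / (2·6) = (−8 + √256) / 12 = (−8 + 16)/12 = 2/3.
ℓ''(θ) = −8/θ² − 6 < 0, confirming a maximum.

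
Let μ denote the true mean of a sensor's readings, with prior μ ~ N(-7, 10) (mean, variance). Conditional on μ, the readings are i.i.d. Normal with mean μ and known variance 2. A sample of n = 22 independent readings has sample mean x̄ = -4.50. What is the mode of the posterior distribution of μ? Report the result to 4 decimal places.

n = 22, x̄ = -4.50.
For a Normal prior and Normal likelihood with known variance, the posterior is Normal; its mode equals its mean, the precision-weighted average.
Prior precision 1/σ₀² = 1/10 = 0.1; data precision n/σ² = 22/2 = 11.
μ̂ = (0.1·(-7) + 11·(-4.5)) / (0.1 + 11) = (-50.2)/11.1 = -502/111 ≈ -4.5225.

μ̂_MAP = -4.5225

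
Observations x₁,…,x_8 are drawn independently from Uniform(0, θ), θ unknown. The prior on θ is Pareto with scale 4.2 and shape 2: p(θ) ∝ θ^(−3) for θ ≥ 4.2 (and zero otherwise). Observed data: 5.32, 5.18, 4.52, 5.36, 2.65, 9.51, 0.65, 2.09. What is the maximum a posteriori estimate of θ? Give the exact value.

The Uniform(0, θ) likelihood is θ^(−n) for θ ≥ max(xᵢ), zero otherwise. Here max(xᵢ) = 9.51.
Posterior ∝ θ^(−3) · θ^(−8) = θ^(−11) on θ ≥ max(4.2, 9.51) = 9.51.
This density is strictly decreasing in θ, so the posterior mode lies at the lower boundary of the support.

θ̂_MAP = 9.51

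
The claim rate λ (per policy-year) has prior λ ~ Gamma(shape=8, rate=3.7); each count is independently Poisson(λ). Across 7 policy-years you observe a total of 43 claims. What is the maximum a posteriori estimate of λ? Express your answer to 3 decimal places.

λ̂_MAP = 4.673

Σxᵢ = 43, n = 7.
Posterior ∝ λ^7e^(−3.7λ) · λ^43e^(−7λ) = λ^50e^(−10.7λ), i.e. Gamma(shape=51, rate=10.7).
The mode of a Gamma(a, b) with a ≥ 1 (shape–rate) is (a−1)/b = 50/10.7 ≈ 4.673.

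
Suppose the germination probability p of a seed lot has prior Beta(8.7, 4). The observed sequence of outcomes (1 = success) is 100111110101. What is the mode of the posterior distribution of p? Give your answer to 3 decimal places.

p̂_MAP = 0.692

Prior: Beta(8.7, 4).
Data: 8 successes in 12 trials (from the sequence). The binomial likelihood contributes p^8(1−p)^4, so the posterior is Beta(8.7+8, 4+4) = Beta(16.7, 8).
For Beta(a, b) with a, b > 1 the mode is (a−1)/(a+b−2) = 15.7/22.7 ≈ 0.692.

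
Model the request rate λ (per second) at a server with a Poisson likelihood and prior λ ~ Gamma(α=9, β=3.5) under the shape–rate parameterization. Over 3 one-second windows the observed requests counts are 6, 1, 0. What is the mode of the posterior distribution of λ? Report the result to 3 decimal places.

λ̂_MAP = 2.308

Σxᵢ = 6+1+0 = 7, with n = 3.
Posterior ∝ λ^8e^(−3.5λ) · λ^7e^(−3λ) = λ^15e^(−6.5λ), i.e. Gamma(shape=16, rate=6.5).
The mode of a Gamma(a, b) with a ≥ 1 (shape–rate) is (a−1)/b = 15/6.5 ≈ 2.308.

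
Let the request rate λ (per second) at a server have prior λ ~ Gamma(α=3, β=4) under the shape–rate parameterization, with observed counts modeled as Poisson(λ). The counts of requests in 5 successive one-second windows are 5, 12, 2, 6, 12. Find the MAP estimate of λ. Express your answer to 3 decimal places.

Σxᵢ = 5+12+2+6+12 = 37, with n = 5.
Posterior ∝ λ^2e^(−4λ) · λ^37e^(−5λ) = λ^39e^(−9λ), i.e. Gamma(shape=40, rate=9).
The mode of a Gamma(a, b) with a ≥ 1 (shape–rate) is (a−1)/b = 39/9 ≈ 4.333.

λ̂_MAP = 4.333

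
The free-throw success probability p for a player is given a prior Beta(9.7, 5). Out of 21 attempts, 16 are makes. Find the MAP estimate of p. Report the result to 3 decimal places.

Prior: Beta(9.7, 5).
Data: 16 successes in 21 trials. The binomial likelihood contributes p^16(1−p)^5, so the posterior is Beta(9.7+16, 5+5) = Beta(25.7, 10).
For Beta(a, b) with a, b > 1 the mode is (a−1)/(a+b−2) = 24.7/33.7 ≈ 0.733.

p̂_MAP = 0.733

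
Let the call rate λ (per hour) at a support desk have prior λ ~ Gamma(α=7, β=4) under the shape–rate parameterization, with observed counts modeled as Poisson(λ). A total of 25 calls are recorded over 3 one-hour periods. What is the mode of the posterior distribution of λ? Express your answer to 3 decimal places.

Σxᵢ = 25, n = 3.
Posterior ∝ λ^6e^(−4λ) · λ^25e^(−3λ) = λ^31e^(−7λ), i.e. Gamma(shape=32, rate=7).
The mode of a Gamma(a, b) with a ≥ 1 (shape–rate) is (a−1)/b = 31/7 ≈ 4.429.

λ̂_MAP = 4.429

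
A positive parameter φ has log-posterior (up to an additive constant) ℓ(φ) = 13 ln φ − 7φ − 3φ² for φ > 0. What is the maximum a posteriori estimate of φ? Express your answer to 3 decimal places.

ℓ'(φ) = 13/φ − 7 − 6φ. Setting this to zero and multiplying by φ: 6φ² + 7φ − 13 = 0.
φ = (−7 + √(7² + 4·6·13)) / (2·6) = (−7 + √361) / 12 = (−7 + 19)/12 = 1.
ℓ''(φ) = −13/φ² − 6 < 0, confirming a maximum.

φ̂_MAP = 1.000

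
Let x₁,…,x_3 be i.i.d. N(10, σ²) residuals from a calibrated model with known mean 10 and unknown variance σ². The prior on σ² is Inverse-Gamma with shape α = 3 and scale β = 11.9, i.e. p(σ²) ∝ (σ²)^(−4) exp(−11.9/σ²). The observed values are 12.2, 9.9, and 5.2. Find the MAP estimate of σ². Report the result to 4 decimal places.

Sum of squared deviations about the known mean: SS = (12.2−10)² + (9.9−10)² + (5.2−10)² = 27.89.
The Normal likelihood contributes (σ²)^(−n/2) exp(−SS/(2σ²)), so the posterior is Inverse-Gamma(α + n/2, β + SS/2) = Inverse-Gamma(4.5, 25.845).
The mode of Inverse-Gamma(a, b) is b/(a+1) = 25.845/5.5 ≈ 4.6991.

σ̂²_MAP = 4.6991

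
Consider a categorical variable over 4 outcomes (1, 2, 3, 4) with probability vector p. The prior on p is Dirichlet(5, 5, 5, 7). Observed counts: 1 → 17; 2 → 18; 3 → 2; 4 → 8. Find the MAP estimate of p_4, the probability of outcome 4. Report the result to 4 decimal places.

MAP estimate: 0.2222

The posterior is Dirichlet(αᵢ + nᵢ) = Dirichlet(22, 23, 7, 15).
For a Dirichlet(a₁,…,a_K) with all aᵢ > 1, the mode has j-th component (aⱼ − 1)/(Σaᵢ − K).
Here Σaᵢ = 67 and K = 4, so p_4 = (15 − 1)/(67 − 4) = 14/63 ≈ 0.2222.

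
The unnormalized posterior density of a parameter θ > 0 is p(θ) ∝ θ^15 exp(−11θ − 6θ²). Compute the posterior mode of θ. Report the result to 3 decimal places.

ℓ'(θ) = 15/θ − 11 − 12θ. Setting this to zero and multiplying by θ: 12θ² + 11θ − 15 = 0.
θ = (−11 + √(11² + 4·12·15)) / (2·12) = (−11 + √841) / 24 = (−11 + 29)/24 = 3/4.
ℓ''(θ) = −15/θ² − 12 < 0, confirming a maximum.

θ̂_MAP = 0.750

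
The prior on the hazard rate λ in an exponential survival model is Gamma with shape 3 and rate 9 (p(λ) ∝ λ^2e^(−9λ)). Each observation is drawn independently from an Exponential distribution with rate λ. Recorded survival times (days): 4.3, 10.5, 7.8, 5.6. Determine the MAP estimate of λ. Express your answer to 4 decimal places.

λ̂_MAP = 0.1613

The Exponential(rate=λ) likelihood is ∝ λ^n e^(−λΣtᵢ). Here n = 4 and Σtᵢ = 4.3 + 10.5 + 7.8 + 5.6 = 28.2.
Posterior ∝ λ^2e^(−9λ) · λ^4e^(−28.2λ) = λ^6e^(−37.2λ), i.e. Gamma(7, 37.2).
Mode = (a−1)/b = 6/37.2 ≈ 0.1613.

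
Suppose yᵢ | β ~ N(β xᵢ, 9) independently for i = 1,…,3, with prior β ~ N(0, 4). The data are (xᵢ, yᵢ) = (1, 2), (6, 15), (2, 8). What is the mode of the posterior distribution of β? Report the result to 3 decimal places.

β̂_MAP = 2.497

log p(β | y) = −Σ(yᵢ − βxᵢ)²/(2·9) − β²/(2·4) + const.
Setting the derivative to zero: Σxᵢ(yᵢ − βxᵢ)/9 − β/4 = 0, so β = Σxᵢyᵢ / (Σxᵢ² + σ²/τ²).
Σxᵢyᵢ = 1·2 + 6·15 + 2·8 = 108; Σxᵢ² = 41; σ²/τ² = 2.25.
β̂_MAP = 108 / (41 + 2.25) = 108/43.25 ≈ 2.497.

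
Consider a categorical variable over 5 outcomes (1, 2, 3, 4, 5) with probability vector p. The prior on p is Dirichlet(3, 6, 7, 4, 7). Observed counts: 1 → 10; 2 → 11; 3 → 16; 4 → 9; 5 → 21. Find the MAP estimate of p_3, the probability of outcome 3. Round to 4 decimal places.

MAP estimate: 0.2472

The posterior is Dirichlet(αᵢ + nᵢ) = Dirichlet(13, 17, 23, 13, 28).
For a Dirichlet(a₁,…,a_K) with all aᵢ > 1, the mode has j-th component (aⱼ − 1)/(Σaᵢ − K).
Here Σaᵢ = 94 and K = 5, so p_3 = (23 − 1)/(94 − 5) = 22/89 ≈ 0.2472.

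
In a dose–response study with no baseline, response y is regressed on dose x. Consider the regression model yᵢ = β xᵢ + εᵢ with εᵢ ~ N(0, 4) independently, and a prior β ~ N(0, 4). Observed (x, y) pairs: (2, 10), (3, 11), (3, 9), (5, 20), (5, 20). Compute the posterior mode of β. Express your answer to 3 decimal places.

β̂_MAP = 3.836

log p(β | y) = −Σ(yᵢ − βxᵢ)²/(2·4) − β²/(2·4) + const.
Setting the derivative to zero: Σxᵢ(yᵢ − βxᵢ)/4 − β/4 = 0, so β = Σxᵢyᵢ / (Σxᵢ² + σ²/τ²).
Σxᵢyᵢ = 2·10 + 3·11 + 3·9 + 5·20 + 5·20 = 280; Σxᵢ² = 72; σ²/τ² = 1.
β̂_MAP = 280 / (72 + 1) = 280/73 ≈ 3.836.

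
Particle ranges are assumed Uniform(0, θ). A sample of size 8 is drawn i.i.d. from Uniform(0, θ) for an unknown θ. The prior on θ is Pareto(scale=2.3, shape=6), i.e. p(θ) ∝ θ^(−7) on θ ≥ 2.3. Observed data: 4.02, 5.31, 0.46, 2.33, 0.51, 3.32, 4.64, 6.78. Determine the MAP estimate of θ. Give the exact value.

θ̂_MAP = 6.78

The Uniform(0, θ) likelihood is θ^(−n) for θ ≥ max(xᵢ), zero otherwise. Here max(xᵢ) = 6.78.
Posterior ∝ θ^(−7) · θ^(−8) = θ^(−15) on θ ≥ max(2.3, 6.78) = 6.78.
This density is strictly decreasing in θ, so the posterior mode lies at the lower boundary of the support.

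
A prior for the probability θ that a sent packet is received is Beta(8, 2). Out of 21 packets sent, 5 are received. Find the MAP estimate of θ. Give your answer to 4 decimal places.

Prior: Beta(8, 2).
Data: 5 successes in 21 trials. The binomial likelihood contributes θ^5(1−θ)^16, so the posterior is Beta(8+5, 2+16) = Beta(13, 18).
For Beta(a, b) with a, b > 1 the mode is (a−1)/(a+b−2) = 12/29 ≈ 0.4138.

θ̂_MAP = 0.4138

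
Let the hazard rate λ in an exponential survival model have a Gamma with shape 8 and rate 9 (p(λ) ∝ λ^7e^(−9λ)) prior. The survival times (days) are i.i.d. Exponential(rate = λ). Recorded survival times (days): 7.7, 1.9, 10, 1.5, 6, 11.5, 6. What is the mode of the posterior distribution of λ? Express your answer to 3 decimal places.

λ̂_MAP = 0.261

The Exponential(rate=λ) likelihood is ∝ λ^n e^(−λΣtᵢ). Here n = 7 and Σtᵢ = 7.7 + 1.9 + 10 + 1.5 + 6 + 11.5 + 6 = 44.6.
Posterior ∝ λ^7e^(−9λ) · λ^7e^(−44.6λ) = λ^14e^(−53.6λ), i.e. Gamma(15, 53.6).
Mode = (a−1)/b = 14/53.6 ≈ 0.261.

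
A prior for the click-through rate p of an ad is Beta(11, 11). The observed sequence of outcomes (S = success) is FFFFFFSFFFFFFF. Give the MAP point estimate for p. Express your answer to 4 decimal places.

p̂_MAP = 0.3235

Prior: Beta(11, 11).
Data: 1 success in 14 trials (from the sequence). The binomial likelihood contributes p(1−p)^13, so the posterior is Beta(11+1, 11+13) = Beta(12, 24).
For Beta(a, b) with a, b > 1 the mode is (a−1)/(a+b−2) = 11/34 ≈ 0.3235.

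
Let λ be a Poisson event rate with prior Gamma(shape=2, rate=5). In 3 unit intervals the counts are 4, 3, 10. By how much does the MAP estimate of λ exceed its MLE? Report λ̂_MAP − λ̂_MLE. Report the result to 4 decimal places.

MAP − MLE = -3.4167

Σxᵢ = 17. Posterior is Gamma(19, 8); MAP = (19−1)/8 = 18/8 ≈ 2.25000.
MLE = x̄ = 17/3 ≈ 5.66667.
Difference = 18/8 − 17/3 = -41/12 ≈ -3.4167.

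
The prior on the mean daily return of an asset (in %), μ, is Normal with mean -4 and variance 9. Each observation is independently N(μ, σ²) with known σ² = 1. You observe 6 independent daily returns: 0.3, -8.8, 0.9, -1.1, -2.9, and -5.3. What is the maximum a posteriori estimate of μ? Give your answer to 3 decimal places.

n = 6; x̄ = (0.3 + (-8.8) + 0.9 + (-1.1) + (-2.9) + (-5.3))/6 = -16.9/6 = -169/60 ≈ -2.8167.
For a Normal prior and Normal likelihood with known variance, the posterior is Normal; its mode equals its mean, the precision-weighted average.
Prior precision 1/σ₀² = 1/9; data precision n/σ² = 6/1 = 6.
μ̂ = ((1/9)·(-4) + 6·(-169/60)) / (1/9 + 6) = (-1561/90)/(55/9) = -1561/550 ≈ -2.838.

μ̂_MAP = -2.838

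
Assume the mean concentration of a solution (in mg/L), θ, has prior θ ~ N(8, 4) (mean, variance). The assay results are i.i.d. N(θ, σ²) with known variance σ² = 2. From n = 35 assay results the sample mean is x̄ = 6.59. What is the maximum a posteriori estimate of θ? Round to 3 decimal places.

θ̂_MAP = 6.610

n = 35, x̄ = 6.59.
For a Normal prior and Normal likelihood with known variance, the posterior is Normal; its mode equals its mean, the precision-weighted average.
Prior precision 1/σ₀² = 1/4 = 0.25; data precision n/σ² = 35/2 = 17.5.
θ̂ = (0.25·8 + 17.5·6.59) / (0.25 + 17.5) = 117.325/17.75 = 4693/710 ≈ 6.610.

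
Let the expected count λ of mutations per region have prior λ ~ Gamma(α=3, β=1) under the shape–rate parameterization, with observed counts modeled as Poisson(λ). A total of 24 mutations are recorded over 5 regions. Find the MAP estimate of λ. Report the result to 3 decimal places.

Σxᵢ = 24, n = 5.
Posterior ∝ λ^2e^(−1λ) · λ^24e^(−5λ) = λ^26e^(−6λ), i.e. Gamma(shape=27, rate=6).
The mode of a Gamma(a, b) with a ≥ 1 (shape–rate) is (a−1)/b = 26/6 ≈ 4.333.

λ̂_MAP = 4.333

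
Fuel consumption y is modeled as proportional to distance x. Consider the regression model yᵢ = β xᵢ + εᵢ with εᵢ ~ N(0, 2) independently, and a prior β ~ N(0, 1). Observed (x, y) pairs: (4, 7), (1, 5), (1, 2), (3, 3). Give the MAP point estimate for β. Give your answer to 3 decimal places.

β̂_MAP = 1.517

log p(β | y) = −Σ(yᵢ − βxᵢ)²/(2·2) − β²/(2·1) + const.
Setting the derivative to zero: Σxᵢ(yᵢ − βxᵢ)/2 − β/1 = 0, so β = Σxᵢyᵢ / (Σxᵢ² + σ²/τ²).
Σxᵢyᵢ = 4·7 + 1·5 + 1·2 + 3·3 = 44; Σxᵢ² = 27; σ²/τ² = 2.
β̂_MAP = 44 / (27 + 2) = 44/29 ≈ 1.517.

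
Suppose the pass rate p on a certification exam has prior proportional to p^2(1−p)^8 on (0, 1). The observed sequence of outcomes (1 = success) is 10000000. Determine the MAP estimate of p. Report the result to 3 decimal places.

The prior density ∝ p^2(1−p)^8 is the kernel of Beta(3, 9).
Data: 1 success in 8 trials (from the sequence). The binomial likelihood contributes p(1−p)^7, so the posterior is Beta(3+1, 9+7) = Beta(4, 16).
For Beta(a, b) with a, b > 1 the mode is (a−1)/(a+b−2) = 3/18 ≈ 0.167.

p̂_MAP = 0.167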